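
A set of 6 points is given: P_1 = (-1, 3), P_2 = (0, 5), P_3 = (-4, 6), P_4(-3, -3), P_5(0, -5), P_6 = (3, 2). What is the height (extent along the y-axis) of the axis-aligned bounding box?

11

max y = 6, min y = -5, so height = 11.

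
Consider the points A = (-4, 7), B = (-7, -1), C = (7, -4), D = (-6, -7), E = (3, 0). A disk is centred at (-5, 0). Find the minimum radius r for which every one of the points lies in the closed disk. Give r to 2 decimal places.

The required radius is the distance from (-5, 0) to the farthest point.
Squared distances: 50, 5, 160, 50, 64.
Maximum is 160, attained at C.
r = √160 ≈ 12.65.

12.65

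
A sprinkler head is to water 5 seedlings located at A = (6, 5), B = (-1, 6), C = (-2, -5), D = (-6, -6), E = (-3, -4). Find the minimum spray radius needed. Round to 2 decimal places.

8.14

The minimum enclosing circle of a finite set is fixed by two of the points (as a diameter) or three (as a circumcircle).
The farthest pair is A–D with squared distance 265. The circle on this segment as diameter has centre (0, -0.5) and r² = 265/4 = 66.25.
Check B: distance² to centre = 43.25 ≤ 66.25, so it lies inside.
All remaining points lie in this disk, and no smaller disk contains both endpoints, so this is the minimum enclosing circle.
r = √(66.25) ≈ 8.14.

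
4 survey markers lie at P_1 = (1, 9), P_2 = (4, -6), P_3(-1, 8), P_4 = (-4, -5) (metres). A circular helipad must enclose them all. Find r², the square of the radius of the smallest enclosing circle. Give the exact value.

1105/18

A smallest enclosing disk is always determined by at most three of the input points on its boundary.
The minimum enclosing circle is determined by three boundary points: P_1, P_2, P_4.
Their circumcentre is (5/6, 7/6) with r² = 1105/18.
The farthest remaining point P_3 is at distance² 901/18 ≤ 1105/18.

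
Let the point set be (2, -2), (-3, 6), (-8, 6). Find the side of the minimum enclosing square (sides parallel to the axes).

The bounding box has width 10 and height 8.
An axis-aligned square enclosing the set must have side ≥ max(width, height).
So the minimum side is max(10, 8) = 10.

10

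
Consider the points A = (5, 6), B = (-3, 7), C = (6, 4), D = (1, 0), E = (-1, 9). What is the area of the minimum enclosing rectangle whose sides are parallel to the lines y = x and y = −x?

60

In coordinates u = x + y, v = x − y the rectangle is axis-aligned; the map (x,y)→(u,v) scales areas by 2.
u-values: 11, 4, 10, 1, 8; range = 11 − 1 = 10.
v-values: -1, -10, 2, 1, -10; range = 2 − (-10) = 12.
Area = (10 × 12) / 2 = 60.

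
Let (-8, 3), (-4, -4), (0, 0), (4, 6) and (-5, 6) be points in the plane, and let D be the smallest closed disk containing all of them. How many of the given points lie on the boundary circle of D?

The minimum enclosing circle of a finite set is fixed by two of the points (as a diameter) or three (as a circumcircle).
The minimum enclosing circle is determined by three boundary points: (-8, 3), (-4, -4), (4, 6).
Their circumcentre is (-1.40625, 2.125) with r² = 44.2431640625.
The farthest remaining point (-5, 6) is at distance² 27.9306640625 ≤ 44.2431640625.
The points at distance exactly r from the centre are (-8, 3), (-4, -4), (4, 6) — 3 points.

3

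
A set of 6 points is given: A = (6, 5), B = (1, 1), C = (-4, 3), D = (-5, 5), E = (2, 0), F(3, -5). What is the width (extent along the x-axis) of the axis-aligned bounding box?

11

max x = 6, min x = -5, so width = 11.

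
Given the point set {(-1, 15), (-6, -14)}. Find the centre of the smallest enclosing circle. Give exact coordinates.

(-3.5, 0.5)

The smallest circle enclosing two points has them as diameter endpoints.
Centre = midpoint = (-3.5, 0.5); r² = |(-1, 15)−(-6, -14)|²/4 = 866/4 = 216.5.
Centre = (-3.5, 0.5).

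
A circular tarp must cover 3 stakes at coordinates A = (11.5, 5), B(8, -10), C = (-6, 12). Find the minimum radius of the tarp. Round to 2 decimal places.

13.04

Side lengths²: AB² = 237.25, AC² = 355.25, BC² = 680.
Since BC² = 680 ≥ 355.25 + 237.25 = 592.5, the angle opposite BC is not acute, so the smallest enclosing circle has BC as diameter.
Centre = midpoint of BC = (1, 1), r² = 680/4 = 170.
r = √170 ≈ 13.04.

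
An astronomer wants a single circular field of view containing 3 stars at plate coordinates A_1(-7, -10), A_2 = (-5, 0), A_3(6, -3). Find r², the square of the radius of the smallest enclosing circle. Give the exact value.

92105/1682

Side lengths²: A_1A_2² = 104, A_1A_3² = 218, A_2A_3² = 130.
Since A_1A_3² = 218 < 130 + 104 = 234, the triangle is acute, so the smallest enclosing circle is the circumcircle.
Circumcentre = (-43/58, -351/58), r² = 92105/1682.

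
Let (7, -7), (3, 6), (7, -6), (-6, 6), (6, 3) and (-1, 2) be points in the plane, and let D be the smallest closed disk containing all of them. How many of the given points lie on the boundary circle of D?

The minimum enclosing circle of a finite set is fixed by two of the points (as a diameter) or three (as a circumcircle).
The farthest pair is (7, -7)–(-6, 6) with squared distance 338. The circle on this segment as diameter has centre (0.5, -0.5) and r² = 338/4 = 84.5.
Check (3, 6): distance² to centre = 48.5 ≤ 84.5, so it lies inside.
All remaining points lie in this disk, and no smaller disk contains both endpoints, so this is the minimum enclosing circle.
The points at distance exactly r from the centre are (7, -7), (-6, 6) — 2 points.

2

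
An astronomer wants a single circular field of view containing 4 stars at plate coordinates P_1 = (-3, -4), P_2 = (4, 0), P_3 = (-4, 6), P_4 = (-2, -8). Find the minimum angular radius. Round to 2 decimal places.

7.07

By Welzl's lemma the MEC is supported by two points (diametrically opposite) or three points (on a circumcircle).
The farthest pair is P_3–P_4 with squared distance 200. The circle on this segment as diameter has centre (-3, -1) and r² = 200/4 = 50.
Check P_1: distance² to centre = 9 ≤ 50, so it lies inside.
All remaining points lie in this disk, and no smaller disk contains both endpoints, so this is the minimum enclosing circle.
r = √50 ≈ 7.07.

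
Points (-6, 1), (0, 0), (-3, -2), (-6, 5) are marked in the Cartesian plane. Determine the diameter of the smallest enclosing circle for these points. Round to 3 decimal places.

7.943

The minimum enclosing circle is determined by three boundary points: (0, 0), (-3, -2), (-6, 5).
Their circumcentre is (-187/54, 35/18) with r² = 22997/1458.
The farthest remaining point (-6, 1) is at distance² 10685/1458 ≤ 22997/1458.
Diameter = 2r = 2√(22997/1458) ≈ 7.943.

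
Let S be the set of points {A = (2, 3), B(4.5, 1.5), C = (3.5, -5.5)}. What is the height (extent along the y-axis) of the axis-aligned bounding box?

8.5

max y = 3, min y = -5.5, so height = 8.5.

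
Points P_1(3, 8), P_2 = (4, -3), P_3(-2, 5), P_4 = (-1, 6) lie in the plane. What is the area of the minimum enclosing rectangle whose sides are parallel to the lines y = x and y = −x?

In coordinates u = x + y, v = x − y the rectangle is axis-aligned; the map (x,y)→(u,v) scales areas by 2.
u-values: 11, 1, 3, 5; range = 11 − 1 = 10.
v-values: -5, 7, -7, -7; range = 7 − (-7) = 14.
Area = (10 × 14) / 2 = 70.

70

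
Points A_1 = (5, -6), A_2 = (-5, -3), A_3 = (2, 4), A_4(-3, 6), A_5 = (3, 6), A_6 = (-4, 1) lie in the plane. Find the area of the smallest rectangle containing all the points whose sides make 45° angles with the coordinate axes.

170

In coordinates u = x + y, v = x − y the rectangle is axis-aligned; the map (x,y)→(u,v) scales areas by 2.
u-values: -1, -8, 6, 3, 9, -3; range = 9 − (-8) = 17.
v-values: 11, -2, -2, -9, -3, -5; range = 11 − (-9) = 20.
Area = (17 × 20) / 2 = 170.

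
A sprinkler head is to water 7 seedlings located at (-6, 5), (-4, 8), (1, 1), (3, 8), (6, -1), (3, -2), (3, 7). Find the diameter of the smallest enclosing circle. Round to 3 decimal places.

A smallest enclosing disk is always determined by at most three of the input points on its boundary.
The minimum enclosing circle is determined by three boundary points: (-6, 5), (-4, 8), (6, -1).
Their circumcentre is (0.4375, 2.875) with r² = 45.95703125.
The farthest remaining point (3, 8) is at distance² 32.83203125 ≤ 45.95703125.
Diameter = 2r = 2√(45.95703125) ≈ 13.558.

13.558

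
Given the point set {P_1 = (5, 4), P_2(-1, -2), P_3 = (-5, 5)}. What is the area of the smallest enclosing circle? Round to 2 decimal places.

85.23

Side lengths²: P_1P_2² = 72, P_1P_3² = 101, P_2P_3² = 65.
Since P_1P_3² = 101 < 72 + 65 = 137, the triangle is acute, so the smallest enclosing circle is the circumcircle.
Circumcentre = (-3/22, 69/22), r² = 6565/242.
Area = π·r² = π·6565/242 ≈ 85.23.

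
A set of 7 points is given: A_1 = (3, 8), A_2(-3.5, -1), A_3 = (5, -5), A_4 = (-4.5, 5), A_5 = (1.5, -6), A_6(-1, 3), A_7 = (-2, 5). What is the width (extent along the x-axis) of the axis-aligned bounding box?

9.5

max x = 5, min x = -4.5, so width = 9.5.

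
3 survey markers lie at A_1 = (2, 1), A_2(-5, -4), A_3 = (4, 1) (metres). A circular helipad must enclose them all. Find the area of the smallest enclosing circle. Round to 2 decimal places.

83.25

Side lengths²: A_1A_2² = 74, A_1A_3² = 4, A_2A_3² = 106.
Since A_2A_3² = 106 ≥ 74 + 4 = 78, the angle opposite A_2A_3 is not acute, so the smallest enclosing circle has A_2A_3 as diameter.
Centre = midpoint of A_2A_3 = (-0.5, -1.5), r² = 106/4 = 26.5.
Area = π·r² = π·26.5 ≈ 83.25.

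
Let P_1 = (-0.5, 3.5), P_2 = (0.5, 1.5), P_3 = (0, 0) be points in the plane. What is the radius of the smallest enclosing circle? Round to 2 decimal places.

Side lengths²: P_1P_2² = 5, P_1P_3² = 12.5, P_2P_3² = 2.5.
Since P_1P_3² = 12.5 ≥ 5 + 2.5 = 7.5, the angle opposite P_1P_3 is not acute, so the smallest enclosing circle has P_1P_3 as diameter.
Centre = midpoint of P_1P_3 = (-0.25, 1.75), r² = 12.5/4 = 3.125.
r = √(3.125) ≈ 1.77.

1.77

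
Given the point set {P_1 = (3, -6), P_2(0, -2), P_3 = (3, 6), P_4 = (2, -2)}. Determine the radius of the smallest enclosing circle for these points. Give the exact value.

6

The farthest pair is P_1–P_3 with squared distance 144. The circle on this segment as diameter has centre (3, 0) and r² = 144/4 = 36.
Check P_2: distance² to centre = 13 ≤ 36, so it lies inside.
All remaining points lie in this disk, and no smaller disk contains both endpoints, so this is the minimum enclosing circle.
r = √36 = 6.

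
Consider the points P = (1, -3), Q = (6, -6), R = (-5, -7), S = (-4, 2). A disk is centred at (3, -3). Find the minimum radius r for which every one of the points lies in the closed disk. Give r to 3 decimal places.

8.944

The required radius is the distance from (3, -3) to the farthest point.
Squared distances: 4, 18, 80, 74.
Maximum is 80, attained at R.
r = √80 ≈ 8.944.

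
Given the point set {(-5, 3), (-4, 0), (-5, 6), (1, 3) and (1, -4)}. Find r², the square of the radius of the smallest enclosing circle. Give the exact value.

The farthest pair is (-5, 6)–(1, -4) with squared distance 136. The circle on this segment as diameter has centre (-2, 1) and r² = 136/4 = 34.
Check (-5, 3): distance² to centre = 13 ≤ 34, so it lies inside.
All remaining points lie in this disk, and no smaller disk contains both endpoints, so this is the minimum enclosing circle.

34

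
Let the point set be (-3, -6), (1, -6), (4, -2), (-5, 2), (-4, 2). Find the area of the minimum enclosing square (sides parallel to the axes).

81

The bounding box has width 9 and height 8.
An axis-aligned square enclosing the set must have side ≥ max(width, height).
So the minimum side is max(9, 8) = 9.
Area = 9² = 81.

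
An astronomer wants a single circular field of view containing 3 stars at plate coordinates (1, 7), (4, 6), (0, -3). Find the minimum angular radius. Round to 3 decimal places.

Call the three points A, B, C in the order given.
Side lengths²: AB² = 10, AC² = 101, BC² = 97.
Since AC² = 101 < 97 + 10 = 107, the triangle is acute, so the smallest enclosing circle is the circumcircle.
Circumcentre = (61/62, 121/62), r² = 48985/1922.
r = √(48985/1922) ≈ 5.048.

5.048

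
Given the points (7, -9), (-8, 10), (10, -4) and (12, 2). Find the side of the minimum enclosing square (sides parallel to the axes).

The bounding box has width 20 and height 19.
An axis-aligned square enclosing the set must have side ≥ max(width, height).
So the minimum side is max(20, 19) = 20.

20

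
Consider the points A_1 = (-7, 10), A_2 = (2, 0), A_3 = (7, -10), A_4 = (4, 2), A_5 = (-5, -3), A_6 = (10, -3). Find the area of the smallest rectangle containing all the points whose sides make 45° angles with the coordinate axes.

In coordinates u = x + y, v = x − y the rectangle is axis-aligned; the map (x,y)→(u,v) scales areas by 2.
u-values: 3, 2, -3, 6, -8, 7; range = 7 − (-8) = 15.
v-values: -17, 2, 17, 2, -2, 13; range = 17 − (-17) = 34.
Area = (15 × 34) / 2 = 255.

255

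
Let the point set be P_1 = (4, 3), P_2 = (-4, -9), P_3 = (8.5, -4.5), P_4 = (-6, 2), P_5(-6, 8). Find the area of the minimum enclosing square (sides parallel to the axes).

289

The bounding box has width 14.5 and height 17.
An axis-aligned square enclosing the set must have side ≥ max(width, height).
So the minimum side is max(14.5, 17) = 17.
Area = 17² = 289.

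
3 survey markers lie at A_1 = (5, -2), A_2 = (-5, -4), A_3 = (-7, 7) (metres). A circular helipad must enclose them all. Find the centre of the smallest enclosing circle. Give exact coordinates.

(-41/38, 91/38)

Side lengths²: A_1A_2² = 104, A_1A_3² = 225, A_2A_3² = 125.
Since A_1A_3² = 225 < 125 + 104 = 229, the triangle is acute, so the smallest enclosing circle is the circumcircle.
Circumcentre = (-41/38, 91/38), r² = 40625/722.
Centre = (-41/38, 91/38).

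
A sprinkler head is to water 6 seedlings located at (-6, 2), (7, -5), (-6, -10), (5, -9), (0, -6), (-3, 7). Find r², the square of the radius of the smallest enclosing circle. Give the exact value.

The minimum enclosing circle of a finite set is fixed by two of the points (as a diameter) or three (as a circumcircle).
The minimum enclosing circle is determined by three boundary points: (-6, -10), (5, -9), (-3, 7).
Their circumcentre is (-27/23, -48/23) with r² = 45445/529.
The farthest remaining point (7, -5) is at distance² 39833/529 ≤ 45445/529.

45445/529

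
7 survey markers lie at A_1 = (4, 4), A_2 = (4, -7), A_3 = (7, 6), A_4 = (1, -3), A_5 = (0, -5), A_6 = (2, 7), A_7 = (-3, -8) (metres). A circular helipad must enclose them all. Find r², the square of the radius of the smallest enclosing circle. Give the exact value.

A smallest enclosing disk is always determined by at most three of the input points on its boundary.
The farthest pair is A_3–A_7 with squared distance 296. The circle on this segment as diameter has centre (2, -1) and r² = 296/4 = 74.
Check A_1: distance² to centre = 29 ≤ 74, so it lies inside.
All remaining points lie in this disk, and no smaller disk contains both endpoints, so this is the minimum enclosing circle.

74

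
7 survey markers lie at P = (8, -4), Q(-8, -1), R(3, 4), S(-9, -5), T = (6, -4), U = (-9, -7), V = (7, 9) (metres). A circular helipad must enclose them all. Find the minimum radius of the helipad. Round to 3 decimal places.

A smallest enclosing disk is always determined by at most three of the input points on its boundary.
The farthest pair is U–V with squared distance 512. The circle on this segment as diameter has centre (-1, 1) and r² = 512/4 = 128.
Check P: distance² to centre = 106 ≤ 128, so it lies inside.
All remaining points lie in this disk, and no smaller disk contains both endpoints, so this is the minimum enclosing circle.
r = √128 ≈ 11.314.

11.314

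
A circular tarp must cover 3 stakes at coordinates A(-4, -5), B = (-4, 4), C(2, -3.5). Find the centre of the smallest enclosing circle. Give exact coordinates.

Side lengths²: AB² = 81, AC² = 38.25, BC² = 92.25.
Since BC² = 92.25 < 81 + 38.25 = 119.25, the triangle is acute, so the smallest enclosing circle is the circumcircle.
Circumcentre = (-1.9375, -0.5), r² = 24.50390625.
Centre = (-1.9375, -0.5).

(-1.9375, -0.5)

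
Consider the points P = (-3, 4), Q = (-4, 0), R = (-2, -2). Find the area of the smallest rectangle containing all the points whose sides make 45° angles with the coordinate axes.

In coordinates u = x + y, v = x − y the rectangle is axis-aligned; the map (x,y)→(u,v) scales areas by 2.
u-values: 1, -4, -4; range = 1 − (-4) = 5.
v-values: -7, -4, 0; range = 0 − (-7) = 7.
Area = (5 × 7) / 2 = 17.5.

17.5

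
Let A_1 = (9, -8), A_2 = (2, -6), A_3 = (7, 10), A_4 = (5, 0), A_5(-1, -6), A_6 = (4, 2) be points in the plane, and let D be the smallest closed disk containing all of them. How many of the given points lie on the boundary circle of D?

The minimum enclosing circle is determined by three boundary points: A_1, A_3, A_5.
Their circumcentre is (61/11, 8/11) with r² = 10660/121.
The farthest remaining point A_2 is at distance² 6997/121 ≤ 10660/121.
The points at distance exactly r from the centre are A_1, A_3, A_5 — 3 points.

3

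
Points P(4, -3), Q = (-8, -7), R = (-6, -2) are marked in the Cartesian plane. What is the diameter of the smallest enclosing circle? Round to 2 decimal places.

Side lengths²: PQ² = 160, PR² = 101, QR² = 29.
Since PQ² = 160 ≥ 101 + 29 = 130, the angle opposite PQ is not acute, so the smallest enclosing circle has PQ as diameter.
Centre = midpoint of PQ = (-2, -5), r² = 160/4 = 40.
Diameter = 2r = 2√40 ≈ 12.65.

12.65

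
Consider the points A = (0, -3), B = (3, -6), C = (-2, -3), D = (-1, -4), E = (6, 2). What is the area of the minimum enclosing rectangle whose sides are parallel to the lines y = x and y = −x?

In coordinates u = x + y, v = x − y the rectangle is axis-aligned; the map (x,y)→(u,v) scales areas by 2.
u-values: -3, -3, -5, -5, 8; range = 8 − (-5) = 13.
v-values: 3, 9, 1, 3, 4; range = 9 − 1 = 8.
Area = (13 × 8) / 2 = 52.

52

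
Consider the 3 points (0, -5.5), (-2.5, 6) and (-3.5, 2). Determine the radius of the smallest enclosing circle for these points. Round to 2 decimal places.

Call the three points A, B, C in the order given.
Side lengths²: AB² = 138.5, AC² = 68.5, BC² = 17.
Since AB² = 138.5 ≥ 68.5 + 17 = 85.5, the angle opposite AB is not acute, so the smallest enclosing circle has AB as diameter.
Centre = midpoint of AB = (-1.25, 0.25), r² = 138.5/4 = 34.625.
r = √(34.625) ≈ 5.88.

5.88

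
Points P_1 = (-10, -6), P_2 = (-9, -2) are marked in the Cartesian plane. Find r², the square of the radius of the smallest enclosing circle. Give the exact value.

4.25

The smallest circle enclosing two points has them as diameter endpoints.
Centre = midpoint = (-9.5, -4); r² = |P_1P_2|²/4 = 17/4 = 4.25.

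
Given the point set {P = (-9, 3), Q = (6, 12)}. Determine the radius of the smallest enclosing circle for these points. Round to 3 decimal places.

The smallest circle enclosing two points has them as diameter endpoints.
Centre = midpoint = (-1.5, 7.5); r² = |PQ|²/4 = 306/4 = 76.5.
r = √(76.5) ≈ 8.746.

8.746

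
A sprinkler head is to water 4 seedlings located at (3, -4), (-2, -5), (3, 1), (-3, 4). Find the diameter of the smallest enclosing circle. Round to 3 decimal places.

The minimum enclosing circle of a finite set is fixed by two of the points (as a diameter) or three (as a circumcircle).
The minimum enclosing circle is determined by three boundary points: (3, -4), (-2, -5), (-3, 4).
Their circumcentre is (-8/23, -6/23) with r² = 13325/529.
The farthest remaining point (3, 1) is at distance² 6770/529 ≤ 13325/529.
Diameter = 2r = 2√(13325/529) ≈ 10.038.

10.038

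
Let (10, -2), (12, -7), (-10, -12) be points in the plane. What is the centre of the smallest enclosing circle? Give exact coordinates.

(19/24, -103/12)

Call the three points A, B, C in the order given.
Side lengths²: AB² = 29, AC² = 500, BC² = 509.
Since BC² = 509 < 500 + 29 = 529, the triangle is acute, so the smallest enclosing circle is the circumcircle.
Circumcentre = (19/24, -103/12), r² = 73805/576.
Centre = (19/24, -103/12).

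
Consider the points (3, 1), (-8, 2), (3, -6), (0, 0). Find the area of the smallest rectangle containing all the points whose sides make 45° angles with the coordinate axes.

In coordinates u = x + y, v = x − y the rectangle is axis-aligned; the map (x,y)→(u,v) scales areas by 2.
u-values: 4, -6, -3, 0; range = 4 − (-6) = 10.
v-values: 2, -10, 9, 0; range = 9 − (-10) = 19.
Area = (10 × 19) / 2 = 95.

95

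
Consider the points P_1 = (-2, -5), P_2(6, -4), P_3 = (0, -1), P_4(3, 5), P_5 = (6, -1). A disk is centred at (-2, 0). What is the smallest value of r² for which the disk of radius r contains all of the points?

80

The required radius is the distance from (-2, 0) to the farthest point.
Squared distances: 25, 80, 5, 50, 65.
Maximum is 80, attained at P_2.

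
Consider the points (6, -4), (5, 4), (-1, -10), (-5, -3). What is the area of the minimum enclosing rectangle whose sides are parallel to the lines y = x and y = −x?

120

In coordinates u = x + y, v = x − y the rectangle is axis-aligned; the map (x,y)→(u,v) scales areas by 2.
u-values: 2, 9, -11, -8; range = 9 − (-11) = 20.
v-values: 10, 1, 9, -2; range = 10 − (-2) = 12.
Area = (20 × 12) / 2 = 120.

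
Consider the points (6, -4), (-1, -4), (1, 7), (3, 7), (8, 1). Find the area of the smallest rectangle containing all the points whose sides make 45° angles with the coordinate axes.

In coordinates u = x + y, v = x − y the rectangle is axis-aligned; the map (x,y)→(u,v) scales areas by 2.
u-values: 2, -5, 8, 10, 9; range = 10 − (-5) = 15.
v-values: 10, 3, -6, -4, 7; range = 10 − (-6) = 16.
Area = (15 × 16) / 2 = 120.

120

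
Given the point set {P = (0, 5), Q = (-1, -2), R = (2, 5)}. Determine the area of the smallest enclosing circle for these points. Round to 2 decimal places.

45.55

Side lengths²: PQ² = 50, PR² = 4, QR² = 58.
Since QR² = 58 ≥ 50 + 4 = 54, the angle opposite QR is not acute, so the smallest enclosing circle has QR as diameter.
Centre = midpoint of QR = (0.5, 1.5), r² = 58/4 = 14.5.
Area = π·r² = π·14.5 ≈ 45.55.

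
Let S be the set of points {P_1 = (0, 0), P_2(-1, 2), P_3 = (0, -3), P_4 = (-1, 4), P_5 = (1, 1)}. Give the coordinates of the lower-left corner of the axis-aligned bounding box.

x-range [-1, 1], y-range [-3, 4].
The lower-left corner is (-1, -3).

(-1, -3)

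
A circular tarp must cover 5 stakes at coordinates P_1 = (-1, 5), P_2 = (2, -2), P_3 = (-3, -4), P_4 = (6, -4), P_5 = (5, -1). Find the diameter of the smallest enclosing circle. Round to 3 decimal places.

11.680

The minimum enclosing circle is determined by three boundary points: P_1, P_3, P_4.
Their circumcentre is (1.5, -5/18) with r² = 5525/162.
The farthest remaining point P_5 is at distance² 2069/162 ≤ 5525/162.
Diameter = 2r = 2√(5525/162) ≈ 11.680.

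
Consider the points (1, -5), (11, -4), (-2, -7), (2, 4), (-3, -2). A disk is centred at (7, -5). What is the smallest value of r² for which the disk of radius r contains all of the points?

The required radius is the distance from (7, -5) to the farthest point.
Squared distances: 36, 17, 85, 106, 109.
Maximum is 109, attained at (-3, -2).

109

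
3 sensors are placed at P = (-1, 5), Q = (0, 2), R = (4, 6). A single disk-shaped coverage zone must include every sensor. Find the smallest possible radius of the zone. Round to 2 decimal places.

2.85

Side lengths²: PQ² = 10, PR² = 26, QR² = 32.
Since QR² = 32 < 26 + 10 = 36, the triangle is acute, so the smallest enclosing circle is the circumcircle.
Circumcentre = (1.75, 4.25), r² = 8.125.
r = √(8.125) ≈ 2.85.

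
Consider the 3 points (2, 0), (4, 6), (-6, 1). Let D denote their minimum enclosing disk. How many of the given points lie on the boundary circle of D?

Call the three points A, B, C in the order given.
Side lengths²: AB² = 40, AC² = 65, BC² = 125.
Since BC² = 125 ≥ 65 + 40 = 105, the angle opposite BC is not acute, so the smallest enclosing circle has BC as diameter.
Centre = midpoint of BC = (-1, 3.5), r² = 125/4 = 31.25.
The points at distance exactly r from the centre are (4, 6), (-6, 1) — 2 points.

2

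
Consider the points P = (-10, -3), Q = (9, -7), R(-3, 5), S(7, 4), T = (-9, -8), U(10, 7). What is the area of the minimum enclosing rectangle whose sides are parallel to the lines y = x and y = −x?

In coordinates u = x + y, v = x − y the rectangle is axis-aligned; the map (x,y)→(u,v) scales areas by 2.
u-values: -13, 2, 2, 11, -17, 17; range = 17 − (-17) = 34.
v-values: -7, 16, -8, 3, -1, 3; range = 16 − (-8) = 24.
Area = (34 × 24) / 2 = 408.

408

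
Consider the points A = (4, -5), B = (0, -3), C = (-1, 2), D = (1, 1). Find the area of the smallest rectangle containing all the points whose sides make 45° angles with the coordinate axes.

30

In coordinates u = x + y, v = x − y the rectangle is axis-aligned; the map (x,y)→(u,v) scales areas by 2.
u-values: -1, -3, 1, 2; range = 2 − (-3) = 5.
v-values: 9, 3, -3, 0; range = 9 − (-3) = 12.
Area = (5 × 12) / 2 = 30.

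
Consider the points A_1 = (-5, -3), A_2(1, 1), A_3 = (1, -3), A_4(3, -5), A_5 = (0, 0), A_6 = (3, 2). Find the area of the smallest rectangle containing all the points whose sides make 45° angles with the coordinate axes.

In coordinates u = x + y, v = x − y the rectangle is axis-aligned; the map (x,y)→(u,v) scales areas by 2.
u-values: -8, 2, -2, -2, 0, 5; range = 5 − (-8) = 13.
v-values: -2, 0, 4, 8, 0, 1; range = 8 − (-2) = 10.
Area = (13 × 10) / 2 = 65.

65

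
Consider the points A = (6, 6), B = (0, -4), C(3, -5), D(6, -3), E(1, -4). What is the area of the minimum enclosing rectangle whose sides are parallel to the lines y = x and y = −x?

In coordinates u = x + y, v = x − y the rectangle is axis-aligned; the map (x,y)→(u,v) scales areas by 2.
u-values: 12, -4, -2, 3, -3; range = 12 − (-4) = 16.
v-values: 0, 4, 8, 9, 5; range = 9 − 0 = 9.
Area = (16 × 9) / 2 = 72.

72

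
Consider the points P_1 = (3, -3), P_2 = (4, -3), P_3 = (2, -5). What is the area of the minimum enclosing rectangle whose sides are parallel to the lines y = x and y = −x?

2

In coordinates u = x + y, v = x − y the rectangle is axis-aligned; the map (x,y)→(u,v) scales areas by 2.
u-values: 0, 1, -3; range = 1 − (-3) = 4.
v-values: 6, 7, 7; range = 7 − 6 = 1.
Area = (4 × 1) / 2 = 2.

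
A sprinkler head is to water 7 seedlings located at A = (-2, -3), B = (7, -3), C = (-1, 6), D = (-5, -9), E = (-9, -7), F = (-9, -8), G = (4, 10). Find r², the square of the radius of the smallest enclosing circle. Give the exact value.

A smallest enclosing disk is always determined by at most three of the input points on its boundary.
The farthest pair is F–G with squared distance 493. The circle on this segment as diameter has centre (-2.5, 1) and r² = 493/4 = 123.25.
Check A: distance² to centre = 16.25 ≤ 123.25, so it lies inside.
All remaining points lie in this disk, and no smaller disk contains both endpoints, so this is the minimum enclosing circle.

123.25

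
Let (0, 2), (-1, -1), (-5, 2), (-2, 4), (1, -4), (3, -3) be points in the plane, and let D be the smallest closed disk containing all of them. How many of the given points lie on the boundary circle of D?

A smallest enclosing disk is always determined by at most three of the input points on its boundary.
The farthest pair is (-5, 2)–(3, -3) with squared distance 89. The circle on this segment as diameter has centre (-1, -0.5) and r² = 89/4 = 22.25.
Check (0, 2): distance² to centre = 7.25 ≤ 22.25, so it lies inside.
All remaining points lie in this disk, and no smaller disk contains both endpoints, so this is the minimum enclosing circle.
The points at distance exactly r from the centre are (-5, 2), (3, -3) — 2 points.

2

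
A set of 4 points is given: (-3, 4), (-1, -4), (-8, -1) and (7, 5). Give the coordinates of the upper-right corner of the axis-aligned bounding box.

(7, 5)

x-range [-8, 7], y-range [-4, 5].
The upper-right corner is (7, 5).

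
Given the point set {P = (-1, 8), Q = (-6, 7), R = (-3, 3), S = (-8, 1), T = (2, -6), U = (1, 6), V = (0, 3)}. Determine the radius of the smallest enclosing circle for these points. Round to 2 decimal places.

7.63

By Welzl's lemma the MEC is supported by two points (diametrically opposite) or three points (on a circumcircle).
The farthest pair is Q–T with squared distance 233. The circle on this segment as diameter has centre (-2, 0.5) and r² = 233/4 = 58.25.
Check P: distance² to centre = 57.25 ≤ 58.25, so it lies inside.
All remaining points lie in this disk, and no smaller disk contains both endpoints, so this is the minimum enclosing circle.
r = √(58.25) ≈ 7.63.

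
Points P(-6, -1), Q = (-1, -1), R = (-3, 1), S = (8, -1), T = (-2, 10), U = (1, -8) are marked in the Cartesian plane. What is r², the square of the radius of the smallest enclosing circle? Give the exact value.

83.25

The minimum enclosing circle of a finite set is fixed by two of the points (as a diameter) or three (as a circumcircle).
The farthest pair is T–U with squared distance 333. The circle on this segment as diameter has centre (-0.5, 1) and r² = 333/4 = 83.25.
Check P: distance² to centre = 34.25 ≤ 83.25, so it lies inside.
All remaining points lie in this disk, and no smaller disk contains both endpoints, so this is the minimum enclosing circle.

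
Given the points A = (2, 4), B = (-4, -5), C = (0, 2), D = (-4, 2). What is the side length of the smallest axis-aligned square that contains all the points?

The bounding box has width 6 and height 9.
An axis-aligned square enclosing the set must have side ≥ max(width, height).
So the minimum side is max(6, 9) = 9.

9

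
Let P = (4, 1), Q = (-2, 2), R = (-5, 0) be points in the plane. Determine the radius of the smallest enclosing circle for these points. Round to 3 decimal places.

Side lengths²: PQ² = 37, PR² = 82, QR² = 13.
Since PR² = 82 ≥ 37 + 13 = 50, the angle opposite PR is not acute, so the smallest enclosing circle has PR as diameter.
Centre = midpoint of PR = (-0.5, 0.5), r² = 82/4 = 20.5.
r = √(20.5) ≈ 4.528.

4.528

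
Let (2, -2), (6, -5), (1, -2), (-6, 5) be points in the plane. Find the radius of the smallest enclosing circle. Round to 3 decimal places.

7.810

By Welzl's lemma the MEC is supported by two points (diametrically opposite) or three points (on a circumcircle).
The farthest pair is (6, -5)–(-6, 5) with squared distance 244. The circle on this segment as diameter has centre (0, 0) and r² = 244/4 = 61.
Check (2, -2): distance² to centre = 8 ≤ 61, so it lies inside.
All remaining points lie in this disk, and no smaller disk contains both endpoints, so this is the minimum enclosing circle.
r = √61 ≈ 7.810.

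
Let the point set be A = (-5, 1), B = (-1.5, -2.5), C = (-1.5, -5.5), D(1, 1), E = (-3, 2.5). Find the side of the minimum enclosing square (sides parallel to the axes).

The bounding box has width 6 and height 8.
An axis-aligned square enclosing the set must have side ≥ max(width, height).
So the minimum side is max(6, 8) = 8.

8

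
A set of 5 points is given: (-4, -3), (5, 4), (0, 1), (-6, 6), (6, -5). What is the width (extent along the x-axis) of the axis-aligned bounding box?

12

max x = 6, min x = -6, so width = 12.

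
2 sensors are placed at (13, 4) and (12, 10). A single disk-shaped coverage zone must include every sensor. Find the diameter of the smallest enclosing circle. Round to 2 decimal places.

6.08

The smallest circle enclosing two points has them as diameter endpoints.
Centre = midpoint = (12.5, 7); r² = |(13, 4)−(12, 10)|²/4 = 37/4 = 9.25.
Diameter = 2r = 2√(9.25) ≈ 6.08.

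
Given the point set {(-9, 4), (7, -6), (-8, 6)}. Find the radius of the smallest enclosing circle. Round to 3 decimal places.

Call the three points A, B, C in the order given.
Side lengths²: AB² = 356, AC² = 5, BC² = 369.
Since BC² = 369 ≥ 356 + 5 = 361, the angle opposite BC is not acute, so the smallest enclosing circle has BC as diameter.
Centre = midpoint of BC = (-0.5, 0), r² = 369/4 = 92.25.
r = √(92.25) ≈ 9.605.

9.605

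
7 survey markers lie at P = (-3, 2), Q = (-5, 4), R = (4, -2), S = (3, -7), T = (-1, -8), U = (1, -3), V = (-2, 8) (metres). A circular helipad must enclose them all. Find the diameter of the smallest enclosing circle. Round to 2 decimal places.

The minimum enclosing circle of a finite set is fixed by two of the points (as a diameter) or three (as a circumcircle).
The minimum enclosing circle is determined by three boundary points: S, T, V.
Their circumcentre is (-23/26, 1/26) with r² = 21845/338.
The farthest remaining point Q is at distance² 11029/338 ≤ 21845/338.
Diameter = 2r = 2√(21845/338) ≈ 16.08.

16.08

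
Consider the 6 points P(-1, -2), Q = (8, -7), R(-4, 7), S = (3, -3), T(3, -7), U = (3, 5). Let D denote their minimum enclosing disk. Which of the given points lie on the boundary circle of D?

By Welzl's lemma the MEC is supported by two points (diametrically opposite) or three points (on a circumcircle).
The farthest pair is Q–R with squared distance 340. The circle on this segment as diameter has centre (2, 0) and r² = 340/4 = 85.
Check P: distance² to centre = 13 ≤ 85, so it lies inside.
All remaining points lie in this disk, and no smaller disk contains both endpoints, so this is the minimum enclosing circle.
The points at distance exactly r from the centre are Q, R — 2 points.

Q, R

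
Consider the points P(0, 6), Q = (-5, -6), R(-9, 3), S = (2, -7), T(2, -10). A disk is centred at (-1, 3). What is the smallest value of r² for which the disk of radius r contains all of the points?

The required radius is the distance from (-1, 3) to the farthest point.
Squared distances: 10, 97, 64, 109, 178.
Maximum is 178, attained at T.

178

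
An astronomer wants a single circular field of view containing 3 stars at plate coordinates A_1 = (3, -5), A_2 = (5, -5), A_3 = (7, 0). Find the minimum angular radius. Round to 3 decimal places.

3.202

Side lengths²: A_1A_2² = 4, A_1A_3² = 41, A_2A_3² = 29.
Since A_1A_3² = 41 ≥ 29 + 4 = 33, the angle opposite A_1A_3 is not acute, so the smallest enclosing circle has A_1A_3 as diameter.
Centre = midpoint of A_1A_3 = (5, -2.5), r² = 41/4 = 10.25.
r = √(10.25) ≈ 3.202.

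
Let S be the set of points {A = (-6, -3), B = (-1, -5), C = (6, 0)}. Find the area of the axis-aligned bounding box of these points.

x ranges over [-6, 6], width 12.
y ranges over [-5, 0], height 5.
Area = 12 × 5 = 60.

60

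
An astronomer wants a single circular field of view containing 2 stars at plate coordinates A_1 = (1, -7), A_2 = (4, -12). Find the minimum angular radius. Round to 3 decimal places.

2.915

The smallest circle enclosing two points has them as diameter endpoints.
Centre = midpoint = (2.5, -9.5); r² = |A_1A_2|²/4 = 34/4 = 8.5.
r = √(8.5) ≈ 2.915.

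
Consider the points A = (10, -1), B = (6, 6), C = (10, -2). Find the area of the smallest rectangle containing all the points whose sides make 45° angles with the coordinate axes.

24

In coordinates u = x + y, v = x − y the rectangle is axis-aligned; the map (x,y)→(u,v) scales areas by 2.
u-values: 9, 12, 8; range = 12 − 8 = 4.
v-values: 11, 0, 12; range = 12 − 0 = 12.
Area = (4 × 12) / 2 = 24.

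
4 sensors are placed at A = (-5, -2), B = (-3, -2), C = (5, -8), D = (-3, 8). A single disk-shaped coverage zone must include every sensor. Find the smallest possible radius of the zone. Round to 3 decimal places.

8.944

The farthest pair is C–D with squared distance 320. The circle on this segment as diameter has centre (1, 0) and r² = 320/4 = 80.
Check A: distance² to centre = 40 ≤ 80, so it lies inside.
All remaining points lie in this disk, and no smaller disk contains both endpoints, so this is the minimum enclosing circle.
r = √80 ≈ 8.944.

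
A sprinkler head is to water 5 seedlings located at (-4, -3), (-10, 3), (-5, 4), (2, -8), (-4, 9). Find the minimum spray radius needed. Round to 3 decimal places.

9.022

The minimum enclosing circle of a finite set is fixed by two of the points (as a diameter) or three (as a circumcircle).
The minimum enclosing circle is determined by three boundary points: (-10, 3), (2, -8), (-4, 9).
Their circumcentre is (-63/46, 17/46) with r² = 86125/1058.
The farthest remaining point (-5, 4) is at distance² 27889/1058 ≤ 86125/1058.
r = √(86125/1058) ≈ 9.022.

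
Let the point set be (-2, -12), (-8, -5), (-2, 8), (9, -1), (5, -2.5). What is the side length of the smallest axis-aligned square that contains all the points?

The bounding box has width 17 and height 20.
An axis-aligned square enclosing the set must have side ≥ max(width, height).
So the minimum side is max(17, 20) = 20.

20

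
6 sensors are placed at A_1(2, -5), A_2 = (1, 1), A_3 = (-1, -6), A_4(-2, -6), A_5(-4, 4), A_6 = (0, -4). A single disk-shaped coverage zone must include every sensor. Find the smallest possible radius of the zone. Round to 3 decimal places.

5.414

By Welzl's lemma the MEC is supported by two points (diametrically opposite) or three points (on a circumcircle).
The minimum enclosing circle is determined by three boundary points: A_1, A_4, A_5.
Their circumcentre is (-17/14, -9/14) with r² = 2873/98.
The farthest remaining point A_3 is at distance² 2817/98 ≤ 2873/98.
r = √(2873/98) ≈ 5.414.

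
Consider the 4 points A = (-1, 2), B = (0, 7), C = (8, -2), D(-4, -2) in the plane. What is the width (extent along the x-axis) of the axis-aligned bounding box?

max x = 8, min x = -4, so width = 12.

12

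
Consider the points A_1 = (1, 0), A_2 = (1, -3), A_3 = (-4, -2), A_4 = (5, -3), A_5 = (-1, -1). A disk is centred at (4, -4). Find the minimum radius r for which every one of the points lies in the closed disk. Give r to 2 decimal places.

8.25

The required radius is the distance from (4, -4) to the farthest point.
Squared distances: 25, 10, 68, 2, 34.
Maximum is 68, attained at A_3.
r = √68 ≈ 8.25.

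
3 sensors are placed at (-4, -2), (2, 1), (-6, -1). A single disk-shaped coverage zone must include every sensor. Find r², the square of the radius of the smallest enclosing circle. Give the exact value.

17

Call the three points A, B, C in the order given.
Side lengths²: AB² = 45, AC² = 5, BC² = 68.
Since BC² = 68 ≥ 45 + 5 = 50, the angle opposite BC is not acute, so the smallest enclosing circle has BC as diameter.
Centre = midpoint of BC = (-2, 0), r² = 68/4 = 17.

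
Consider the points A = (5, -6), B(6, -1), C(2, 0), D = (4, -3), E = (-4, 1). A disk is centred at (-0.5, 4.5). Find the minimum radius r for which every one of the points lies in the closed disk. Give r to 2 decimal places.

The required radius is the distance from (-0.5, 4.5) to the farthest point.
Squared distances: 140.5, 72.5, 26.5, 76.5, 24.5.
Maximum is 140.5, attained at A.
r = √(140.5) ≈ 11.85.

11.85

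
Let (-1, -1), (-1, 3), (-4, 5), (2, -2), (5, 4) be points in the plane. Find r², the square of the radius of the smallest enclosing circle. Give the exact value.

17425/722

The minimum enclosing circle of a finite set is fixed by two of the points (as a diameter) or three (as a circumcircle).
The minimum enclosing circle is determined by three boundary points: (-4, 5), (2, -2), (5, 4).
Their circumcentre is (11/38, 99/38) with r² = 17425/722.
The farthest remaining point (-1, -1) is at distance² 10585/722 ≤ 17425/722.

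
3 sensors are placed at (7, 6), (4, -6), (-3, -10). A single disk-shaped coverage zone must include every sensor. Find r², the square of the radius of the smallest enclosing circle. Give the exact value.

89

Call the three points A, B, C in the order given.
Side lengths²: AB² = 153, AC² = 356, BC² = 65.
Since AC² = 356 ≥ 153 + 65 = 218, the angle opposite AC is not acute, so the smallest enclosing circle has AC as diameter.
Centre = midpoint of AC = (2, -2), r² = 356/4 = 89.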